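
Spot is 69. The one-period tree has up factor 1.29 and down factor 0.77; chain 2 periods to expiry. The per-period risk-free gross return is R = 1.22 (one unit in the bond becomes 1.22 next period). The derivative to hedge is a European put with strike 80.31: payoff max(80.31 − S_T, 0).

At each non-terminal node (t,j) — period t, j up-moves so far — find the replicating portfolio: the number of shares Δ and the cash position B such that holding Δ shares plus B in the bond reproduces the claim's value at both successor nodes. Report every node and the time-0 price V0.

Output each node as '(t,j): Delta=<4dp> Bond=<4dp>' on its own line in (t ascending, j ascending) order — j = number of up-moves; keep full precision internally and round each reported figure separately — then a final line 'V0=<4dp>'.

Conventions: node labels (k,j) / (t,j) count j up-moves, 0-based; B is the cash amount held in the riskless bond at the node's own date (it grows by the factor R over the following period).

(0,0): Delta=-0.3177 Bond=24.2435
(1,0): Delta=-1.0000 Bond=65.8279
(1,1): Delta=-0.2543 Bond=23.9380
V0=2.3225

Under the risk-neutral measure, an up-move has probability p* = (R−d)/(u−d) = 0.8654 and values discount at R = 1.22.
At maturity the claim pays: V(2,0)=39.3999, V(2,1)=11.7723, V(2,2)=0.0000
(1,0): S=53.1300. Δ = (V_up−V_dn)/(S_up−S_dn) = (11.7723−39.3999)/(68.5377−40.9101) = -1.0000. V = [p*·11.7723 + (1−p*)·39.3999]/1.22 = 12.6979. B = V − Δ·S = 65.8279.
(1,1): S=89.0100. Δ = (V_up−V_dn)/(S_up−S_dn) = (0.0000−11.7723)/(114.8229−68.5377) = -0.2543. V = [p*·0.0000 + (1−p*)·11.7723]/1.22 = 1.2990. B = V − Δ·S = 23.9380.
(0,0): S=69.0000. Δ = (V_up−V_dn)/(S_up−S_dn) = (1.2990−12.6979)/(89.0100−53.1300) = -0.3177. V = [p*·1.2990 + (1−p*)·12.6979]/1.22 = 2.3225. B = V − Δ·S = 24.2435.
Sanity check at the root: Δ(0,0)·S0 + B(0,0) reproduces V0 = 2.3225.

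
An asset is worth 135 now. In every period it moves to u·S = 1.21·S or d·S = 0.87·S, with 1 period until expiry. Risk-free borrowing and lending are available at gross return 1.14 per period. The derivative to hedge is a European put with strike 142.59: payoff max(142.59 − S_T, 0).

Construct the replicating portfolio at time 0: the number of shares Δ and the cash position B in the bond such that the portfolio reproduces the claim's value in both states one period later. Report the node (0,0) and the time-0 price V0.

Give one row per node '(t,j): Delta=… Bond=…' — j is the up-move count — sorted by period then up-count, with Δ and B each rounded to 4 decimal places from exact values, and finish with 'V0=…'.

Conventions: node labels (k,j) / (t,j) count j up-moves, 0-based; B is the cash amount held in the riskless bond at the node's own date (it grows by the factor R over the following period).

(0,0): Delta=-0.5477 Bond=78.4814
V0=4.5402

The replicating-portfolio and risk-neutral prices coincide; use p* = (1.14−0.87)/(1.21−0.87) = 0.7941 for the latter.
Payoffs at expiry: V(1,0)=25.1400, V(1,1)=0.0000
  t=0,j=0: stock 135.0000 → up 163.3500 (V=0.0000), down 117.4500 (V=25.1400). Price 4.5402; hedge Δ=-0.5477, bond B=78.4814.
Sanity check at the root: Δ(0,0)·S0 + B(0,0) reproduces V0 = 4.5402.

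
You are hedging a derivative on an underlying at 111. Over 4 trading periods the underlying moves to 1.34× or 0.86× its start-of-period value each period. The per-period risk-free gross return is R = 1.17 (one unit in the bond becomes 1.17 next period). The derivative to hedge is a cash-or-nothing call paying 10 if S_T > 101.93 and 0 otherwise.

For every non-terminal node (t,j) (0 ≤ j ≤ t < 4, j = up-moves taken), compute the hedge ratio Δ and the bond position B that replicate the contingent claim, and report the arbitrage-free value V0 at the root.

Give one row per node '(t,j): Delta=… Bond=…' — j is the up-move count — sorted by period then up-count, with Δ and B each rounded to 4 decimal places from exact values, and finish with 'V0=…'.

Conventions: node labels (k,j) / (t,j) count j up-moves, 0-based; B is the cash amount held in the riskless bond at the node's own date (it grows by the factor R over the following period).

No-arbitrage ⇒ martingale measure with p* = (R−d)/(u−d) = 0.6458.
At maturity the claim pays: V(4,0)=0.0000, V(4,1)=0.0000, V(4,2)=10.0000, V(4,3)=10.0000, V(4,4)=10.0000
Node (3,0) S=70.6022: V=(p*·0.0000+(1−p*)·0.0000)/1.17=0.0000; Δ=(0.0000−0.0000)/(94.6070−60.7179)=0.0000; B=V−Δ·S=0.0000
Node (3,1) S=110.0081: V=(p*·10.0000+(1−p*)·0.0000)/1.17=5.5199; Δ=(10.0000−0.0000)/(147.4109−94.6070)=0.1894; B=V−Δ·S=-15.3134
Node (3,2) S=171.4080: V=(p*·10.0000+(1−p*)·10.0000)/1.17=8.5470; Δ=(10.0000−10.0000)/(229.6867−147.4109)=0.0000; B=V−Δ·S=8.5470
Node (3,3) S=267.0775: V=(p*·10.0000+(1−p*)·10.0000)/1.17=8.5470; Δ=(10.0000−10.0000)/(357.8839−229.6867)=0.0000; B=V−Δ·S=8.5470
Node (2,0) S=82.0956: V=(p*·5.5199+(1−p*)·0.0000)/1.17=3.0470; Δ=(5.5199−0.0000)/(110.0081−70.6022)=0.1401; B=V−Δ·S=-8.4529
Node (2,1) S=127.9164: V=(p*·8.5470+(1−p*)·5.5199)/1.17=6.3888; Δ=(8.5470−5.5199)/(171.4080−110.0081)=0.0493; B=V−Δ·S=0.0824
Node (2,2) S=199.3116: V=(p*·8.5470+(1−p*)·8.5470)/1.17=7.3051; Δ=(8.5470−8.5470)/(267.0775−171.4080)=0.0000; B=V−Δ·S=7.3051
Node (1,0) S=95.4600: V=(p*·6.3888+(1−p*)·3.0470)/1.17=4.4489; Δ=(6.3888−3.0470)/(127.9164−82.0956)=0.0729; B=V−Δ·S=-2.5132
Node (1,1) S=148.7400: V=(p*·7.3051+(1−p*)·6.3888)/1.17=5.9663; Δ=(7.3051−6.3888)/(199.3116−127.9164)=0.0128; B=V−Δ·S=4.0573
Node (0,0) S=111.0000: V=(p*·5.9663+(1−p*)·4.4489)/1.17=4.6401; Δ=(5.9663−4.4489)/(148.7400−95.4600)=0.0285; B=V−Δ·S=1.4789
Sanity check at the root: Δ(0,0)·S0 + B(0,0) reproduces V0 = 4.6401.

(0,0): Delta=0.0285 Bond=1.4789
(1,0): Delta=0.0729 Bond=-2.5132
(1,1): Delta=0.0128 Bond=4.0573
(2,0): Delta=0.1401 Bond=-8.4529
(2,1): Delta=0.0493 Bond=0.0824
(2,2): Delta=0.0000 Bond=7.3051
(3,0): Delta=0.0000 Bond=0.0000
(3,1): Delta=0.1894 Bond=-15.3134
(3,2): Delta=0.0000 Bond=8.5470
(3,3): Delta=0.0000 Bond=8.5470
V0=4.6401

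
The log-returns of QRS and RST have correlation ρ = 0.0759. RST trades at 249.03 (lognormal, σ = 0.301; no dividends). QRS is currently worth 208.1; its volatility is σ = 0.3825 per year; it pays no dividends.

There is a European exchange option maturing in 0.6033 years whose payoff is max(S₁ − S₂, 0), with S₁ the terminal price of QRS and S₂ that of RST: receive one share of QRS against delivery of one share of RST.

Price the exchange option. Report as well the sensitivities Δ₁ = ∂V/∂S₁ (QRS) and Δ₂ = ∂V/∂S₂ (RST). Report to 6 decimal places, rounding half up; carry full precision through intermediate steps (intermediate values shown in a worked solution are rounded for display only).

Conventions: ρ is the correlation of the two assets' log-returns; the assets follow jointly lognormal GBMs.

σ_eff = √(σ₁² + σ₂² − 2ρσ₁σ₂) = √(0.3825² + 0.301² − 2·0.0759·0.3825·0.301) = 0.468434
d₁ = (ln(S₁/S₂) + (q₂ − q₁ + σ_eff²/2)T) / (σ_eff√T) = (ln(208.1/249.03) + (0.0 − 0.0 + 0.109715)·0.6033) / 0.363844 = -0.311572
d₂ = d₁ − σ_eff√T = -0.311572 − 0.363844 = -0.675416
N(d₁) = 0.377683,  N(d₂) = 0.249706
V = S₁·e^{−q₁T}·N(d₁) − S₂·e^{−q₂T}·N(d₂) = 78.595804 − 62.184242 = 16.411562
Key observation: the rate r is irrelevant here: denominating values in RST turns the exchange into a ratio option on S₁/S₂, and discounting at r drops out.
Δ₁ = e^{−q₁T}·N(d₁) = 0.377683;  Δ₂ = −e^{−q₂T}·N(d₂) = -0.249706

exchange price = 16.411562
Δ1 = 0.377683
Δ2 = -0.249706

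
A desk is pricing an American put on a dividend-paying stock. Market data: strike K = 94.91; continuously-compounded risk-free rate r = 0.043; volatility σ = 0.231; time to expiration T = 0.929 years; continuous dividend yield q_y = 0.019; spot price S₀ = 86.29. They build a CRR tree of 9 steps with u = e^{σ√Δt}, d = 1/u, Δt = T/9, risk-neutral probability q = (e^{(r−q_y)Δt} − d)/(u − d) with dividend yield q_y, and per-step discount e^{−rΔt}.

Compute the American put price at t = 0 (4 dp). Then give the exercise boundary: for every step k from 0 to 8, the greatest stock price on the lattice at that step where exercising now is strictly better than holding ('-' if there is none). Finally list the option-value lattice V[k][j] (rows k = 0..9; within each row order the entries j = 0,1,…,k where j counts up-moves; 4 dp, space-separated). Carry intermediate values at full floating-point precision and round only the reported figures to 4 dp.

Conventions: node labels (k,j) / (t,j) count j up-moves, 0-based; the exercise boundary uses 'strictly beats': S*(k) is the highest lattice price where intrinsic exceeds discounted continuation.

Δt=0.10322, u=1.07704, d=0.92847, q=0.49815, disc=e^(-rΔt)=0.99557
k=9 terminal: V=max(K-S,0) → 50.6639 43.5838 35.3709 25.8438 14.7922 1.9723 0.0000 0.0000 0.0000 0.0000
k=8: j=0 S=47.6548 intr=47.2552 cont=46.9282 V=47.2552[EX]; j=1 S=55.2803 intr=39.6297 cont=39.3177 V=39.6297[EX]; j=2 S=64.1259 intr=30.7841 cont=30.4894 V=30.7841[EX]; j=3 S=74.3870 intr=20.5230 cont=20.2484 V=20.5230[EX]; j=4 S=86.2900 intr=8.6200 cont=8.3687 V=8.6200[EX]; j=5 S=100.0976 intr=0.0000 cont=0.9854 V=0.9854[hold]; j=6 S=116.1147 intr=0.0000 cont=0.0000 V=0.0000[hold]; j=7 S=134.6947 intr=0.0000 cont=0.0000 V=0.0000[hold]; j=8 S=156.2478 intr=0.0000 cont=0.0000 V=0.0000[hold]  S*(8)=86.2900
k=7: j=0 S=51.3262 intr=43.5838 cont=43.2641 V=43.5838[EX]; j=1 S=59.5391 intr=35.3709 cont=35.0672 V=35.3709[EX]; j=2 S=69.0662 intr=25.8438 cont=25.5588 V=25.8438[EX]; j=3 S=80.1178 intr=14.7922 cont=14.5289 V=14.7922[EX]; j=4 S=92.9377 intr=1.9723 cont=4.7955 V=4.7955[hold]; j=5 S=107.8091 intr=0.0000 cont=0.4923 V=0.4923[hold]; j=6 S=125.0601 intr=0.0000 cont=0.0000 V=0.0000[hold]; j=7 S=145.0715 intr=0.0000 cont=0.0000 V=0.0000[hold]  S*(7)=80.1178
k=6: j=0 S=55.2803 intr=39.6297 cont=39.3177 V=39.6297[EX]; j=1 S=64.1259 intr=30.7841 cont=30.4894 V=30.7841[EX]; j=2 S=74.3870 intr=20.5230 cont=20.2484 V=20.5230[EX]; j=3 S=86.2900 intr=8.6200 cont=9.7689 V=9.7689[hold]; j=4 S=100.0976 intr=0.0000 cont=2.6401 V=2.6401[hold]; j=5 S=116.1147 intr=0.0000 cont=0.2460 V=0.2460[hold]; j=6 S=134.6947 intr=0.0000 cont=0.0000 V=0.0000[hold]  S*(6)=74.3870
k=5: j=0 S=59.5391 intr=35.3709 cont=35.0672 V=35.3709[EX]; j=1 S=69.0662 intr=25.8438 cont=25.5588 V=25.8438[EX]; j=2 S=80.1178 intr=14.7922 cont=15.0987 V=15.0987[hold]; j=3 S=92.9377 intr=1.9723 cont=6.1902 V=6.1902[hold]; j=4 S=107.8091 intr=0.0000 cont=1.4411 V=1.4411[hold]; j=5 S=125.0601 intr=0.0000 cont=0.1229 V=0.1229[hold]  S*(5)=69.0662
k=4: j=0 S=64.1259 intr=30.7841 cont=30.4894 V=30.7841[EX]; j=1 S=74.3870 intr=20.5230 cont=20.4004 V=20.5230[EX]; j=2 S=86.2900 intr=8.6200 cont=10.6137 V=10.6137[hold]; j=3 S=100.0976 intr=0.0000 cont=3.8075 V=3.8075[hold]; j=4 S=116.1147 intr=0.0000 cont=0.7810 V=0.7810[hold]  S*(4)=74.3870
k=3: j=0 S=69.0662 intr=25.8438 cont=25.5588 V=25.8438[EX]; j=1 S=80.1178 intr=14.7922 cont=15.5176 V=15.5176[hold]; j=2 S=92.9377 intr=1.9723 cont=7.1912 V=7.1912[hold]; j=3 S=107.8091 intr=0.0000 cont=2.2896 V=2.2896[hold]  S*(3)=69.0662
k=2: j=0 S=74.3870 intr=20.5230 cont=20.6082 V=20.6082[hold]; j=1 S=86.2900 intr=8.6200 cont=11.3195 V=11.3195[hold]; j=2 S=100.0976 intr=0.0000 cont=4.7284 V=4.7284[hold]  S*(2)=-
k=1: j=0 S=80.1178 intr=14.7922 cont=15.9102 V=15.9102[hold]; j=1 S=92.9377 intr=1.9723 cont=8.0006 V=8.0006[hold]  S*(1)=-
k=0: j=0 S=86.2900 intr=8.6200 cont=11.9170 V=11.9170[hold]  S*(0)=-

price = 11.9170
boundary = - - - 69.0662 74.3870 69.0662 74.3870 80.1178 86.2900
tree:
11.9170
15.9102 8.0006
20.6082 11.3195 4.7284
25.8438 15.5176 7.1912 2.2896
30.7841 20.5230 10.6137 3.8075 0.7810
35.3709 25.8438 15.0987 6.1902 1.4411 0.1229
39.6297 30.7841 20.5230 9.7689 2.6401 0.2460 0.0000
43.5838 35.3709 25.8438 14.7922 4.7955 0.4923 0.0000 0.0000
47.2552 39.6297 30.7841 20.5230 8.6200 0.9854 0.0000 0.0000 0.0000
50.6639 43.5838 35.3709 25.8438 14.7922 1.9723 0.0000 0.0000 0.0000 0.0000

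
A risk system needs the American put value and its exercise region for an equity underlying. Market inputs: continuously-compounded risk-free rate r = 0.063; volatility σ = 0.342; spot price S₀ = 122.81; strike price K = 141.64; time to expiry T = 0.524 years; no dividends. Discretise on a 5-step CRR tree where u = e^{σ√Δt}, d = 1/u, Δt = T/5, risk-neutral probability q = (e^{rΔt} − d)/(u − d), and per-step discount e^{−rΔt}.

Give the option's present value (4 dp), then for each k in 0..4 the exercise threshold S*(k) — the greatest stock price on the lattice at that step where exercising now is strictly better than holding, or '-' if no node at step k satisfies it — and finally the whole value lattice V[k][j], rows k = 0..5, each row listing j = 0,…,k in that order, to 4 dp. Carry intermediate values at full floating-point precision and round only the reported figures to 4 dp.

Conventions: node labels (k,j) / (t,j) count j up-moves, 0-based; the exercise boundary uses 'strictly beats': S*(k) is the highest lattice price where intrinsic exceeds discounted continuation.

price = 22.2850
boundary = - - 98.4165 109.9387 122.8100
tree:
22.2850
31.7872 13.1602
43.2235 20.8705 5.6912
53.5382 31.7013 10.4101 1.0887
62.7718 43.2235 18.8300 2.2015 0.0000
71.0377 53.5382 31.7013 4.4518 0.0000 0.0000

Δt=0.10480, u=1.11708, d=0.89519, q=0.50220, disc=e^(-rΔt)=0.99342
k=5 terminal: V=max(K-S,0) → 71.0377 53.5382 31.7013 4.4518 0.0000 0.0000
k=4: j=0 S=78.8682 intr=62.7718 cont=61.8397 V=62.7718[EX]; j=1 S=98.4165 intr=43.2235 cont=42.2914 V=43.2235[EX]; j=2 S=122.8100 intr=18.8300 cont=17.8979 V=18.8300[EX]; j=3 S=153.2497 intr=0.0000 cont=2.2015 V=2.2015[hold]; j=4 S=191.2342 intr=0.0000 cont=0.0000 V=0.0000[hold]  S*(4)=122.8100
k=3: j=0 S=88.1018 intr=53.5382 cont=52.6061 V=53.5382[EX]; j=1 S=109.9387 intr=31.7013 cont=30.7692 V=31.7013[EX]; j=2 S=137.1882 intr=4.4518 cont=10.4101 V=10.4101[hold]; j=3 S=171.1916 intr=0.0000 cont=1.0887 V=1.0887[hold]  S*(3)=109.9387
k=2: j=0 S=98.4165 intr=43.2235 cont=42.2914 V=43.2235[EX]; j=1 S=122.8100 intr=18.8300 cont=20.8705 V=20.8705[hold]; j=2 S=153.2497 intr=0.0000 cont=5.6912 V=5.6912[hold]  S*(2)=98.4165
k=1: j=0 S=109.9387 intr=31.7013 cont=31.7872 V=31.7872[hold]; j=1 S=137.1882 intr=4.4518 cont=13.1602 V=13.1602[hold]  S*(1)=-
k=0: j=0 S=122.8100 intr=18.8300 cont=22.2850 V=22.2850[hold]  S*(0)=-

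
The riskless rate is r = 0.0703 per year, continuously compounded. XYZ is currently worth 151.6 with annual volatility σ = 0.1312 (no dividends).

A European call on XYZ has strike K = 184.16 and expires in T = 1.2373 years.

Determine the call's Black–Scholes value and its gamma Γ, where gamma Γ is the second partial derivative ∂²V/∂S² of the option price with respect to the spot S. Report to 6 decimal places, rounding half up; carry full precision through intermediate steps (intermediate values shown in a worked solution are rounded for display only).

σ√T = 0.1312·√1.2373 = 0.145939
d₁ = (ln(S/K) + (r+σ²/2)T) / (σ√T) = (ln(151.6/184.16) + (0.0703+0.1312²/2)·1.2373) / 0.145939 = (-0.194559 + 0.097631) / 0.145939 = -0.664169
d₂ = d₁ − σ√T = -0.664169 − 0.145939 = -0.810108
e^{−rT} = 0.916693
N(d₁) = 0.253291,  N(d₂) = 0.208939
Call price V = S·N(d₁) − K·e^{−rT}·N(d₂) = 38.398916 − 35.272717 = 3.126199
φ(d₁) = (1/√(2π))·e^{−d₁²/2} = 0.319979
Γ = φ(d₁) / (S·σ·√T) = 0.014463

price = 3.126199
Γ = 0.014463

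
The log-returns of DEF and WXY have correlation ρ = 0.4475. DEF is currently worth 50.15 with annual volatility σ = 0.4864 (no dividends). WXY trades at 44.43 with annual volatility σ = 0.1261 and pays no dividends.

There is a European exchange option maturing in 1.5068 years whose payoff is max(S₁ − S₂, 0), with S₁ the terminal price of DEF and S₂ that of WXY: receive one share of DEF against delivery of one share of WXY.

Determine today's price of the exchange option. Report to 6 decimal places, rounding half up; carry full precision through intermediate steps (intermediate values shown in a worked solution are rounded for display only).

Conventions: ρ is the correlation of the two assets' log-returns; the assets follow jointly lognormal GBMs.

σ_eff = √(σ₁² + σ₂² − 2ρσ₁σ₂) = √(0.4864² + 0.1261² − 2·0.4475·0.4864·0.1261) = 0.444512
d₁ = (ln(S₁/S₂) + (q₂ − q₁ + σ_eff²/2)T) / (σ_eff√T) = (ln(50.15/44.43) + (0.0 − 0.0 + 0.098796)·1.5068) / 0.545647 = 0.494768
d₂ = d₁ − σ_eff√T = 0.494768 − 0.545647 = -0.050878
N(d₁) = 0.689618,  N(d₂) = 0.479711
V = S₁·e^{−q₁T}·N(d₁) − S₂·e^{−q₂T}·N(d₂) = 34.584353 − 21.313567 = 13.270786
Key observation: r never enters — measured in units of WXY, the claim is a call on S₁/S₂ struck at 1, so only the dividend yields and σ_eff matter.

exchange price = 13.270786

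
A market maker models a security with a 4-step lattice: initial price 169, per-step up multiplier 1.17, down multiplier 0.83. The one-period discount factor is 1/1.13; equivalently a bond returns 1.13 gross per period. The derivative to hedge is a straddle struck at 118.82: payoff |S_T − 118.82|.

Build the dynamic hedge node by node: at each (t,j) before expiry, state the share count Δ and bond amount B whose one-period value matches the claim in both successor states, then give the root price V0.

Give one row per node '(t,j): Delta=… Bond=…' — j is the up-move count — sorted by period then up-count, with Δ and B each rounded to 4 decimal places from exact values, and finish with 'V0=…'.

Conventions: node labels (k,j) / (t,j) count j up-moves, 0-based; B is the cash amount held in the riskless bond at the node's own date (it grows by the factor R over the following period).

Since d<R<u, set p* = (R−d)/(u−d) = 0.8824; price each node as the discounted p*-expectation of its children.
Expiry values: V(4,0)=38.6154, V(4,1)=5.7606, V(4,2)=40.5530, V(4,3)=105.8383, V(4,4)=197.8669
(3,0): S=96.6320. Δ = (V_up−V_dn)/(S_up−S_dn) = (5.7606−38.6154)/(113.0594−80.2046) = -1.0000. V = [p*·5.7606 + (1−p*)·38.6154]/1.13 = 8.5184. B = V − Δ·S = 105.1504.
(3,1): S=136.2162. Δ = (V_up−V_dn)/(S_up−S_dn) = (40.5530−5.7606)/(159.3730−113.0594) = 0.7512. V = [p*·40.5530 + (1−p*)·5.7606]/1.13 = 32.2652. B = V − Δ·S = -70.0653.
(3,2): S=192.0156. Δ = (V_up−V_dn)/(S_up−S_dn) = (105.8383−40.5530)/(224.6583−159.3730) = 1.0000. V = [p*·105.8383 + (1−p*)·40.5530]/1.13 = 86.8652. B = V − Δ·S = -105.1504.
(3,3): S=270.6726. Δ = (V_up−V_dn)/(S_up−S_dn) = (197.8669−105.8383)/(316.6869−224.6583) = 1.0000. V = [p*·197.8669 + (1−p*)·105.8383]/1.13 = 165.5222. B = V − Δ·S = -105.1504.
(2,0): S=116.4241. Δ = (V_up−V_dn)/(S_up−S_dn) = (32.2652−8.5184)/(136.2162−96.6320) = 0.5999. V = [p*·32.2652 + (1−p*)·8.5184]/1.13 = 26.0810. B = V − Δ·S = -43.7626.
(2,1): S=164.1159. Δ = (V_up−V_dn)/(S_up−S_dn) = (86.8652−32.2652)/(192.0156−136.2162) = 0.9785. V = [p*·86.8652 + (1−p*)·32.2652]/1.13 = 71.1873. B = V − Δ·S = -89.4007.
(2,2): S=231.3441. Δ = (V_up−V_dn)/(S_up−S_dn) = (165.5222−86.8652)/(270.6726−192.0156) = 1.0000. V = [p*·165.5222 + (1−p*)·86.8652]/1.13 = 138.2906. B = V − Δ·S = -93.0535.
(1,0): S=140.2700. Δ = (V_up−V_dn)/(S_up−S_dn) = (71.1873−26.0810)/(164.1159−116.4241) = 0.9458. V = [p*·71.1873 + (1−p*)·26.0810]/1.13 = 58.3015. B = V − Δ·S = -74.3642.
(1,1): S=197.7300. Δ = (V_up−V_dn)/(S_up−S_dn) = (138.2906−71.1873)/(231.3441−164.1159) = 0.9981. V = [p*·138.2906 + (1−p*)·71.1873]/1.13 = 115.3948. B = V − Δ·S = -81.9679.
(0,0): S=169.0000. Δ = (V_up−V_dn)/(S_up−S_dn) = (115.3948−58.3015)/(197.7300−140.2700) = 0.9936. V = [p*·115.3948 + (1−p*)·58.3015]/1.13 = 96.1752. B = V − Δ·S = -71.7463.
Check: Δ(0,0)·S0 + B(0,0) = 96.1752 = V0.

(0,0): Delta=0.9936 Bond=-71.7463
(1,0): Delta=0.9458 Bond=-74.3642
(1,1): Delta=0.9981 Bond=-81.9679
(2,0): Delta=0.5999 Bond=-43.7626
(2,1): Delta=0.9785 Bond=-89.4007
(2,2): Delta=1.0000 Bond=-93.0535
(3,0): Delta=-1.0000 Bond=105.1504
(3,1): Delta=0.7512 Bond=-70.0653
(3,2): Delta=1.0000 Bond=-105.1504
(3,3): Delta=1.0000 Bond=-105.1504
V0=96.1752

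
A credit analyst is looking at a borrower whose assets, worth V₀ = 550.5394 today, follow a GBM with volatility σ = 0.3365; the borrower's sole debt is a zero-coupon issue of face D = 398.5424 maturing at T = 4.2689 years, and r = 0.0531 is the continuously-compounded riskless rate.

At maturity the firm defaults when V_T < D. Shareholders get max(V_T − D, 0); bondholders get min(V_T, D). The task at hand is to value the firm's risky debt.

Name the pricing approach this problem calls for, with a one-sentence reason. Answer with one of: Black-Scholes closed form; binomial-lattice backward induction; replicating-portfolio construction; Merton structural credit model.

Key observation: the question is about default risk generated by asset-value dynamics against a debt face of 398.5424 — the structural framework prices exactly that.

framework: Merton structural credit model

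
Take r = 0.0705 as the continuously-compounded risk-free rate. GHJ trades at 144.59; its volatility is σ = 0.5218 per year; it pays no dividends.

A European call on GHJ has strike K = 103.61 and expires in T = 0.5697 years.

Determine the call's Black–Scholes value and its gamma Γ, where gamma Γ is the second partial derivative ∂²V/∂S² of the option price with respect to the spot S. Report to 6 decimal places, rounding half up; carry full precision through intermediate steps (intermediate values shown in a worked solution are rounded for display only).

price = 49.347368
Γ = 0.003637

σ√T = 0.5218·√0.5697 = 0.393847
d₁ = (ln(S/K) + (r+σ²/2)T) / (σ√T) = (ln(144.59/103.61) + (0.0705+0.5218²/2)·0.5697) / 0.393847 = (0.333268 + 0.117721) / 0.393847 = 1.145090
d₂ = d₁ − σ√T = 1.145090 − 0.393847 = 0.751243
e^{−rT} = 0.960632
N(d₁) = 0.873914,  N(d₂) = 0.773747
Call price V = S·N(d₁) − K·e^{−rT}·N(d₂) = 126.359224 − 77.011856 = 49.347368
φ(d₁) = (1/√(2π))·e^{−d₁²/2} = 0.207100
Γ = φ(d₁) / (S·σ·√T) = 0.003637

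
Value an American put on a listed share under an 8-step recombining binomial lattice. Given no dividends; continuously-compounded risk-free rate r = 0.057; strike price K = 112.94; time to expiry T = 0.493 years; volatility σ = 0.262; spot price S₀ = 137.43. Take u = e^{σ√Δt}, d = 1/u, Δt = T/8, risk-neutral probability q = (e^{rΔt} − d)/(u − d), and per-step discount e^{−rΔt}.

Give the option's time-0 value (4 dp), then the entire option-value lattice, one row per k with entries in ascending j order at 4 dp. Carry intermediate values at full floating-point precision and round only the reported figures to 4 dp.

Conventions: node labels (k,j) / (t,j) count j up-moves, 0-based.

params: Δt=0.06162 u=1.06720 d=0.93703 q=0.51078 e^(-rΔt)=0.99649
t_8 payoffs: 31.2611 19.9143 6.9913 0.0000 0.0000 0.0000 0.0000 0.0000 0.0000
k=7: node(7,0) S=87.1678 payoff=25.7722 vs cont=25.3761 → 25.7722 [stop]  node(7,1) S=99.2771 payoff=13.6629 vs cont=13.2668 → 13.6629 [stop]  node(7,2) S=113.0686 payoff=0.0000 vs cont=3.4083 → 3.4083 [wait]  node(7,3) S=128.7760 payoff=0.0000 vs cont=0.0000 → 0.0000 [wait]  node(7,4) S=146.6655 payoff=0.0000 vs cont=0.0000 → 0.0000 [wait]  node(7,5) S=167.0402 payoff=0.0000 vs cont=0.0000 → 0.0000 [wait]  node(7,6) S=190.2453 payoff=0.0000 vs cont=0.0000 → 0.0000 [wait]  node(7,7) S=216.6740 payoff=0.0000 vs cont=0.0000 → 0.0000 [wait]
k=6: node(6,0) S=93.0257 payoff=19.9143 vs cont=19.5183 → 19.9143 [stop]  node(6,1) S=105.9487 payoff=6.9913 vs cont=8.3955 → 8.3955 [wait]  node(6,2) S=120.6670 payoff=0.0000 vs cont=1.6616 → 1.6616 [wait]  node(6,3) S=137.4300 payoff=0.0000 vs cont=0.0000 → 0.0000 [wait]  node(6,4) S=156.5217 payoff=0.0000 vs cont=0.0000 → 0.0000 [wait]  node(6,5) S=178.2655 payoff=0.0000 vs cont=0.0000 → 0.0000 [wait]  node(6,6) S=203.0301 payoff=0.0000 vs cont=0.0000 → 0.0000 [wait]
k=5: node(5,0) S=99.2771 payoff=13.6629 vs cont=13.9816 → 13.9816 [wait]  node(5,1) S=113.0686 payoff=0.0000 vs cont=4.9386 → 4.9386 [wait]  node(5,2) S=128.7760 payoff=0.0000 vs cont=0.8100 → 0.8100 [wait]  node(5,3) S=146.6655 payoff=0.0000 vs cont=0.0000 → 0.0000 [wait]  node(5,4) S=167.0402 payoff=0.0000 vs cont=0.0000 → 0.0000 [wait]  node(5,5) S=190.2453 payoff=0.0000 vs cont=0.0000 → 0.0000 [wait]
k=4: node(4,0) S=105.9487 payoff=6.9913 vs cont=9.3298 → 9.3298 [wait]  node(4,1) S=120.6670 payoff=0.0000 vs cont=2.8199 → 2.8199 [wait]  node(4,2) S=137.4300 payoff=0.0000 vs cont=0.3949 → 0.3949 [wait]  node(4,3) S=156.5217 payoff=0.0000 vs cont=0.0000 → 0.0000 [wait]  node(4,4) S=178.2655 payoff=0.0000 vs cont=0.0000 → 0.0000 [wait]
k=3: node(3,0) S=113.0686 payoff=0.0000 vs cont=5.9836 → 5.9836 [wait]  node(3,1) S=128.7760 payoff=0.0000 vs cont=1.5757 → 1.5757 [wait]  node(3,2) S=146.6655 payoff=0.0000 vs cont=0.1925 → 0.1925 [wait]  node(3,3) S=167.0402 payoff=0.0000 vs cont=0.0000 → 0.0000 [wait]
k=2: node(2,0) S=120.6670 payoff=0.0000 vs cont=3.7191 → 3.7191 [wait]  node(2,1) S=137.4300 payoff=0.0000 vs cont=0.8662 → 0.8662 [wait]  node(2,2) S=156.5217 payoff=0.0000 vs cont=0.0939 → 0.0939 [wait]
k=1: node(1,0) S=128.7760 payoff=0.0000 vs cont=2.2539 → 2.2539 [wait]  node(1,1) S=146.6655 payoff=0.0000 vs cont=0.4700 → 0.4700 [wait]
k=0: node(0,0) S=137.4300 payoff=0.0000 vs cont=1.3380 → 1.3380 [wait]

price = 1.3380
tree:
1.3380
2.2539 0.4700
3.7191 0.8662 0.0939
5.9836 1.5757 0.1925 0.0000
9.3298 2.8199 0.3949 0.0000 0.0000
13.9816 4.9386 0.8100 0.0000 0.0000 0.0000
19.9143 8.3955 1.6616 0.0000 0.0000 0.0000 0.0000
25.7722 13.6629 3.4083 0.0000 0.0000 0.0000 0.0000 0.0000
31.2611 19.9143 6.9913 0.0000 0.0000 0.0000 0.0000 0.0000 0.0000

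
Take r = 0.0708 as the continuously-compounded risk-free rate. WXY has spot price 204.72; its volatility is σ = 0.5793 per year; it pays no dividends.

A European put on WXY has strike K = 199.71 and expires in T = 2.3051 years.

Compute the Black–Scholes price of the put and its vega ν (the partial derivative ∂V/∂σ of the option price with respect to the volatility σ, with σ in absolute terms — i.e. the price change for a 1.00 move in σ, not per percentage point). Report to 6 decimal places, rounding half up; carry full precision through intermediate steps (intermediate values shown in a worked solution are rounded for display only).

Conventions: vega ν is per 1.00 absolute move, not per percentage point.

price = 47.430941
ν = 100.157361

σ√T = 0.5793·√2.3051 = 0.879525
d₁ = (ln(S/K) + (r+σ²/2)T) / (σ√T) = (ln(204.72/199.71) + (0.0708+0.5793²/2)·2.3051) / 0.879525 = (0.024777 + 0.549984) / 0.879525 = 0.653489
d₂ = d₁ − σ√T = 0.653489 − 0.879525 = -0.226036
e^{−rT} = 0.849420
N(−d₁) = 0.256720,  N(−d₂) = 0.589413
Put price V = K·e^{−rT}·N(−d₂) − S·N(−d₁) = 99.986750 − 52.555809 = 47.430941
φ(d₁) = (1/√(2π))·e^{−d₁²/2} = 0.322239
ν = S·φ(d₁)·√T = 100.157361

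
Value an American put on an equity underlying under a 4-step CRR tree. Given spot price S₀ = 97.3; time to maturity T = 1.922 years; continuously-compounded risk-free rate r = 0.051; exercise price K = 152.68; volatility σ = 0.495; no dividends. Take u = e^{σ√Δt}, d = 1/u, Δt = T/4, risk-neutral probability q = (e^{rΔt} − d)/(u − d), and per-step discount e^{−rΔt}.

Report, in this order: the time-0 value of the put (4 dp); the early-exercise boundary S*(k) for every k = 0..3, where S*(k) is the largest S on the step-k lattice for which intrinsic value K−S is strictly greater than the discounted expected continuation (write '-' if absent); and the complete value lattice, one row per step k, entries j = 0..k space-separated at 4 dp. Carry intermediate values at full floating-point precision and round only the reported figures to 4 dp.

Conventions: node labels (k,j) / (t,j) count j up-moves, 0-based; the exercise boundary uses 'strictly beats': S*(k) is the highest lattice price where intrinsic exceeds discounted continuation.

Δt=0.48050, u=1.40934, d=0.70955, q=0.45050, disc=e^(-rΔt)=0.97579
k=4 terminal: V=max(K-S,0) → 128.0171 103.6933 55.3800 0.0000 0.0000
k=3: j=0 S=34.7585 intr=117.9215 cont=114.2254 V=117.9215[EX]; j=1 S=69.0392 intr=83.6408 cont=79.9448 V=83.6408[EX]; j=2 S=137.1292 intr=15.5508 cont=29.6946 V=29.6946[hold]; j=3 S=272.3731 intr=0.0000 cont=0.0000 V=0.0000[hold]  S*(3)=69.0392
k=2: j=0 S=48.9867 intr=103.6933 cont=99.9972 V=103.6933[EX]; j=1 S=97.3000 intr=55.3800 cont=57.9015 V=57.9015[hold]; j=2 S=193.2623 intr=0.0000 cont=15.9221 V=15.9221[hold]  S*(2)=48.9867
k=1: j=0 S=69.0392 intr=83.6408 cont=81.0532 V=83.6408[EX]; j=1 S=137.1292 intr=15.5508 cont=38.0459 V=38.0459[hold]  S*(1)=69.0392
k=0: j=0 S=97.3000 intr=55.3800 cont=61.5727 V=61.5727[hold]  S*(0)=-

price = 61.5727
boundary = - 69.0392 48.9867 69.0392
tree:
61.5727
83.6408 38.0459
103.6933 57.9015 15.9221
117.9215 83.6408 29.6946 0.0000
128.0171 103.6933 55.3800 0.0000 0.0000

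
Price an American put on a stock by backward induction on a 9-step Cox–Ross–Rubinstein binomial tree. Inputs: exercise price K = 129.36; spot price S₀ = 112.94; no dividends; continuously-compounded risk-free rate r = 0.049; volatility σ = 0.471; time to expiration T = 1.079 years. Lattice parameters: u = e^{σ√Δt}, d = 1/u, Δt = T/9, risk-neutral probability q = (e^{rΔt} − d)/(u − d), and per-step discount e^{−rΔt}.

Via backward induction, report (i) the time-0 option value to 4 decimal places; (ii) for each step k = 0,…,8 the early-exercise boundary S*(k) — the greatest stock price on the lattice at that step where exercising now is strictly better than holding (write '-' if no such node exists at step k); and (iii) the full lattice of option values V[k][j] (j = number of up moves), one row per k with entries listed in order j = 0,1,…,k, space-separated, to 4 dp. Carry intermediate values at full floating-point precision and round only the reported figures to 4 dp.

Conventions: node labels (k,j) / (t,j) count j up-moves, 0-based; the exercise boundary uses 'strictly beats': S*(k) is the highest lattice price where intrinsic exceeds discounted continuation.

Δt=0.11989, u=1.17714, d=0.84952, q=0.47730, disc=e^(-rΔt)=0.99414
k=9 terminal: V=max(K-S,0) → 103.3338 93.2969 79.3892 60.1181 33.4152 0.0000 0.0000 0.0000 0.0000 0.0000
k=8: j=0 S=30.6364 intr=98.7236 cont=97.9659 V=98.7236[EX]; j=1 S=42.4512 intr=86.9088 cont=86.1511 V=86.9088[EX]; j=2 S=58.8224 intr=70.5376 cont=69.7799 V=70.5376[EX]; j=3 S=81.5070 intr=47.8530 cont=47.0953 V=47.8530[EX]; j=4 S=112.9400 intr=16.4200 cont=17.3637 V=17.3637[hold]; j=5 S=156.4950 intr=0.0000 cont=0.0000 V=0.0000[hold]; j=6 S=216.8468 intr=0.0000 cont=0.0000 V=0.0000[hold]; j=7 S=300.4732 intr=0.0000 cont=0.0000 V=0.0000[hold]; j=8 S=416.3498 intr=0.0000 cont=0.0000 V=0.0000[hold]  S*(8)=81.5070
k=7: j=0 S=36.0631 intr=93.2969 cont=92.5392 V=93.2969[EX]; j=1 S=49.9708 intr=79.3892 cont=78.6315 V=79.3892[EX]; j=2 S=69.2419 intr=60.1181 cont=59.3604 V=60.1181[EX]; j=3 S=95.9448 intr=33.4152 cont=33.1053 V=33.4152[EX]; j=4 S=132.9456 intr=0.0000 cont=9.0228 V=9.0228[hold]; j=5 S=184.2157 intr=0.0000 cont=0.0000 V=0.0000[hold]; j=6 S=255.2580 intr=0.0000 cont=0.0000 V=0.0000[hold]; j=7 S=353.6975 intr=0.0000 cont=0.0000 V=0.0000[hold]  S*(7)=95.9448
k=6: j=0 S=42.4512 intr=86.9088 cont=86.1511 V=86.9088[EX]; j=1 S=58.8224 intr=70.5376 cont=69.7799 V=70.5376[EX]; j=2 S=81.5070 intr=47.8530 cont=47.0953 V=47.8530[EX]; j=3 S=112.9400 intr=16.4200 cont=21.6451 V=21.6451[hold]; j=4 S=156.4950 intr=0.0000 cont=4.6886 V=4.6886[hold]; j=5 S=216.8468 intr=0.0000 cont=0.0000 V=0.0000[hold]; j=6 S=300.4732 intr=0.0000 cont=0.0000 V=0.0000[hold]  S*(6)=81.5070
k=5: j=0 S=49.9708 intr=79.3892 cont=78.6315 V=79.3892[EX]; j=1 S=69.2419 intr=60.1181 cont=59.3604 V=60.1181[EX]; j=2 S=95.9448 intr=33.4152 cont=35.1368 V=35.1368[hold]; j=3 S=132.9456 intr=0.0000 cont=13.4723 V=13.4723[hold]; j=4 S=184.2157 intr=0.0000 cont=2.4363 V=2.4363[hold]; j=5 S=255.2580 intr=0.0000 cont=0.0000 V=0.0000[hold]  S*(5)=69.2419
k=4: j=0 S=58.8224 intr=70.5376 cont=69.7799 V=70.5376[EX]; j=1 S=81.5070 intr=47.8530 cont=47.9122 V=47.9122[hold]; j=2 S=112.9400 intr=16.4200 cont=24.6510 V=24.6510[hold]; j=3 S=156.4950 intr=0.0000 cont=8.1567 V=8.1567[hold]; j=4 S=216.8468 intr=0.0000 cont=1.2660 V=1.2660[hold]  S*(4)=58.8224
k=3: j=0 S=69.2419 intr=60.1181 cont=59.3885 V=60.1181[EX]; j=1 S=95.9448 intr=33.4152 cont=36.5940 V=36.5940[hold]; j=2 S=132.9456 intr=0.0000 cont=16.6800 V=16.6800[hold]; j=3 S=184.2157 intr=0.0000 cont=4.8393 V=4.8393[hold]  S*(3)=69.2419
k=2: j=0 S=81.5070 intr=47.8530 cont=48.6036 V=48.6036[hold]; j=1 S=112.9400 intr=16.4200 cont=26.9303 V=26.9303[hold]; j=2 S=156.4950 intr=0.0000 cont=10.9638 V=10.9638[hold]  S*(2)=-
k=1: j=0 S=95.9448 intr=33.4152 cont=38.0348 V=38.0348[hold]; j=1 S=132.9456 intr=0.0000 cont=19.1963 V=19.1963[hold]  S*(1)=-
k=0: j=0 S=112.9400 intr=16.4200 cont=28.8730 V=28.8730[hold]  S*(0)=-

price = 28.8730
boundary = - - - 69.2419 58.8224 69.2419 81.5070 95.9448 81.5070
tree:
28.8730
38.0348 19.1963
48.6036 26.9303 10.9638
60.1181 36.5940 16.6800 4.8393
70.5376 47.9122 24.6510 8.1567 1.2660
79.3892 60.1181 35.1368 13.4723 2.4363 0.0000
86.9088 70.5376 47.8530 21.6451 4.6886 0.0000 0.0000
93.2969 79.3892 60.1181 33.4152 9.0228 0.0000 0.0000 0.0000
98.7236 86.9088 70.5376 47.8530 17.3637 0.0000 0.0000 0.0000 0.0000
103.3338 93.2969 79.3892 60.1181 33.4152 0.0000 0.0000 0.0000 0.0000 0.0000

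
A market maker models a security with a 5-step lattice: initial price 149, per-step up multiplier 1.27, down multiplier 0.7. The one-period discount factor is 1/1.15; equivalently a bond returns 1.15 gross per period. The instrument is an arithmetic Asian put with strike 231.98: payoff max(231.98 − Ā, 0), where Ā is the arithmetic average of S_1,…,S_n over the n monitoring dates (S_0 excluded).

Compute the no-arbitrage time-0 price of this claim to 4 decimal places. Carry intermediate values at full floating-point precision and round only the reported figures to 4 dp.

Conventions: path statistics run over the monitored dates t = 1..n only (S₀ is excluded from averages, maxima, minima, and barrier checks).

No-arbitrage gives p* = (R−d)/(u−d) = 0.7895: enumerate every path, weight its payoff by its p*-probability, and discount by R^5.
Enumerate all 2^5 = 32 price paths (U = up ×1.27, D = down ×0.7); each path with k up-moves has probability p*^k·(1−p*)^(5−k).
DDDDD: Ā=57.8469, payoff=174.1331, prob=0.000414
UDDDD: Ā=104.9507, payoff=127.0293, prob=0.001551
DUDDD: Ā=87.9647, payoff=144.0153, prob=0.001551
UUDDD: Ā=159.5932, payoff=72.3868, prob=0.005816
DDUDD: Ā=76.0745, payoff=155.9055, prob=0.001551
UDUDD: Ā=138.0210, payoff=93.9590, prob=0.005816
DUUDD: Ā=121.0350, payoff=110.9450, prob=0.005816
UUUDD: Ā=219.5920, payoff=12.3880, prob=0.021808
DDDUD: Ā=67.7514, payoff=164.2286, prob=0.001551
UDDUD: Ā=122.9204, payoff=109.0596, prob=0.005816
DUDUD: Ā=105.9344, payoff=126.0456, prob=0.005816
UUDUD: Ā=192.1953, payoff=39.7847, prob=0.021808
DDUUD: Ā=94.0442, payoff=137.9358, prob=0.005816
UDUUD: Ā=170.6231, payoff=61.3569, prob=0.021808
DUUUD: Ā=153.6371, payoff=78.3429, prob=0.021808
UUUUD: Ā=278.7415, payoff=0.0000, prob=0.081782
DDDDU: Ā=61.9252, payoff=170.0548, prob=0.001551
UDDDU: Ā=112.3500, payoff=119.6300, prob=0.005816
DUDDU: Ā=95.3640, payoff=136.6160, prob=0.005816
UUDDU: Ā=173.0176, payoff=58.9624, prob=0.021808
DDUDU: Ā=83.4738, payoff=148.5062, prob=0.005816
UDUDU: Ā=151.4453, payoff=80.5347, prob=0.021808
DUUDU: Ā=134.4593, payoff=97.5207, prob=0.021808
UUUDU: Ā=243.9477, payoff=0.0000, prob=0.081782
DDDUU: Ā=75.1507, payoff=156.8293, prob=0.005816
UDDUU: Ā=136.3448, payoff=95.6352, prob=0.021808
DUDUU: Ā=119.3588, payoff=112.6212, prob=0.021808
UUDUU: Ā=216.5510, payoff=15.4290, prob=0.081782
DDUUU: Ā=107.4686, payoff=124.5114, prob=0.021808
UDUUU: Ā=194.9787, payoff=37.0013, prob=0.081782
DUUUU: Ā=177.9927, payoff=53.9873, prob=0.081782
UUUUU: Ā=322.9297, payoff=0.0000, prob=0.306682
Price = Σ prob·payoff / R^5 = 33.614206 / 2.011357 = 16.7122

price = 16.7122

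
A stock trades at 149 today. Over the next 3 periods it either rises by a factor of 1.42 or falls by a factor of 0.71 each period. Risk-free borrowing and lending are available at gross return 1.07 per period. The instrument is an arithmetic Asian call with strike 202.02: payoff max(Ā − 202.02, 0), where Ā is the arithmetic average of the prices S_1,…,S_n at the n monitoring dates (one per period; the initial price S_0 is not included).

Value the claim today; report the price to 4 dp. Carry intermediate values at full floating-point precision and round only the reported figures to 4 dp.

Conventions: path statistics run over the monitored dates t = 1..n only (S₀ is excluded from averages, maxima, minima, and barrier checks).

Set p* = 0.5070 (from d < R < u); the path-dependent value is the discounted p*-expectation over all price paths.
Enumerate all 2^3 = 8 price paths (U = up ×1.42, D = down ×0.71); each path with k up-moves has probability p*^k·(1−p*)^(3−k).
DDD: Ā=78.0765, payoff=0.0000, prob=0.119792
UDD: Ā=156.1531, payoff=0.0000, prob=0.123215
DUD: Ā=120.8898, payoff=0.0000, prob=0.123215
UUD: Ā=241.7795, payoff=39.7595, prob=0.126735
DDU: Ā=95.8528, payoff=0.0000, prob=0.123215
UDU: Ā=191.7056, payoff=0.0000, prob=0.126735
DUU: Ā=156.4423, payoff=0.0000, prob=0.126735
UUU: Ā=312.8845, payoff=110.8645, prob=0.130356
Price = Σ prob·payoff / R^3 = 19.490840 / 1.225043 = 15.9103

price = 15.9103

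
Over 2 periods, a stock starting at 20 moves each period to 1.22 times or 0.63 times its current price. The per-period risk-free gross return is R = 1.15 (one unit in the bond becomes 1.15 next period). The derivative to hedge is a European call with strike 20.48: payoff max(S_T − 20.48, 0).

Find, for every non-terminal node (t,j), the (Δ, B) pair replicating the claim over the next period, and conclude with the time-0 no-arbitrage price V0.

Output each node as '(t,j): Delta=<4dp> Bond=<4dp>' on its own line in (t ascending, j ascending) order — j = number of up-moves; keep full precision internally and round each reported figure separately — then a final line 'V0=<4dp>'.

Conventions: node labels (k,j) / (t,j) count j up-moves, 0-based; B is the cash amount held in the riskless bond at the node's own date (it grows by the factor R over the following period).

Risk-neutral probability p* = (R−d)/(u−d) = (1.15−0.63)/(1.22−0.63) = 0.8814.
At maturity the claim pays: V(2,0)=0.0000, V(2,1)=0.0000, V(2,2)=9.2880
Node (1,0) S=12.6000: V=(p*·0.0000+(1−p*)·0.0000)/1.15=0.0000; Δ=(0.0000−0.0000)/(15.3720−7.9380)=0.0000; B=V−Δ·S=0.0000
Node (1,1) S=24.4000: V=(p*·9.2880+(1−p*)·0.0000)/1.15=7.1183; Δ=(9.2880−0.0000)/(29.7680−15.3720)=0.6452; B=V−Δ·S=-8.6241
Node (0,0) S=20.0000: V=(p*·7.1183+(1−p*)·0.0000)/1.15=5.4554; Δ=(7.1183−0.0000)/(24.4000−12.6000)=0.6032; B=V−Δ·S=-6.6095
Sanity check at the root: Δ(0,0)·S0 + B(0,0) reproduces V0 = 5.4554.

(0,0): Delta=0.6032 Bond=-6.6095
(1,0): Delta=0.0000 Bond=0.0000
(1,1): Delta=0.6452 Bond=-8.6241
V0=5.4554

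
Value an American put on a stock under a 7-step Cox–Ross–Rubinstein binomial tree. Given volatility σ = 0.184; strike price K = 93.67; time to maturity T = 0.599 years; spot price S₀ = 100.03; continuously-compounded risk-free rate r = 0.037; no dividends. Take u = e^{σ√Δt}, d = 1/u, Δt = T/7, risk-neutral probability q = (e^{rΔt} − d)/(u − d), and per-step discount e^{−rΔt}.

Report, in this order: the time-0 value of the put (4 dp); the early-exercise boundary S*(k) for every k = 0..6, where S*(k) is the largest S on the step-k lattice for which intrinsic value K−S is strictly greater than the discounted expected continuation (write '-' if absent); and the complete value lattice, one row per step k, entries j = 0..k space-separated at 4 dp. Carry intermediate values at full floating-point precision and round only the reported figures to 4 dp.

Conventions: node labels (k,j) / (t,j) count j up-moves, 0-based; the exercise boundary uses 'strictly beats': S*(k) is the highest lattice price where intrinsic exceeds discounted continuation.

Δt=0.08557, u=1.05530, d=0.94760, q=0.51599, disc=e^(-rΔt)=0.99684
k=7 terminal: V=max(K-S,0) → 25.0423 17.2422 8.5556 0.0000 0.0000 0.0000 0.0000 0.0000
k=6: j=0 S=72.4228 intr=21.2472 cont=20.9511 V=21.2472[EX]; j=1 S=80.6542 intr=13.0158 cont=12.7197 V=13.0158[EX]; j=2 S=89.8212 intr=3.8488 cont=4.1279 V=4.1279[hold]; j=3 S=100.0300 intr=0.0000 cont=0.0000 V=0.0000[hold]; j=4 S=111.3991 intr=0.0000 cont=0.0000 V=0.0000[hold]; j=5 S=124.0605 intr=0.0000 cont=0.0000 V=0.0000[hold]; j=6 S=138.1609 intr=0.0000 cont=0.0000 V=0.0000[hold]  S*(6)=80.6542
k=5: j=0 S=76.4278 intr=17.2422 cont=16.9461 V=17.2422[EX]; j=1 S=85.1144 intr=8.5556 cont=8.4031 V=8.5556[EX]; j=2 S=94.7882 intr=0.0000 cont=1.9916 V=1.9916[hold]; j=3 S=105.5616 intr=0.0000 cont=0.0000 V=0.0000[hold]; j=4 S=117.5595 intr=0.0000 cont=0.0000 V=0.0000[hold]; j=5 S=130.9210 intr=0.0000 cont=0.0000 V=0.0000[hold]  S*(5)=85.1144
k=4: j=0 S=80.6542 intr=13.0158 cont=12.7197 V=13.0158[EX]; j=1 S=89.8212 intr=3.8488 cont=5.1523 V=5.1523[hold]; j=2 S=100.0300 intr=0.0000 cont=0.9609 V=0.9609[hold]; j=3 S=111.3991 intr=0.0000 cont=0.0000 V=0.0000[hold]; j=4 S=124.0605 intr=0.0000 cont=0.0000 V=0.0000[hold]  S*(4)=80.6542
k=3: j=0 S=85.1144 intr=8.5556 cont=8.9300 V=8.9300[hold]; j=1 S=94.7882 intr=0.0000 cont=2.9801 V=2.9801[hold]; j=2 S=105.5616 intr=0.0000 cont=0.4636 V=0.4636[hold]; j=3 S=117.5595 intr=0.0000 cont=0.0000 V=0.0000[hold]  S*(3)=-
k=2: j=0 S=89.8212 intr=3.8488 cont=5.8414 V=5.8414[hold]; j=1 S=100.0300 intr=0.0000 cont=1.6763 V=1.6763[hold]; j=2 S=111.3991 intr=0.0000 cont=0.2237 V=0.2237[hold]  S*(2)=-
k=1: j=0 S=94.7882 intr=0.0000 cont=3.6806 V=3.6806[hold]; j=1 S=105.5616 intr=0.0000 cont=0.9238 V=0.9238[hold]  S*(1)=-
k=0: j=0 S=100.0300 intr=0.0000 cont=2.2510 V=2.2510[hold]  S*(0)=-

price = 2.2510
boundary = - - - - 80.6542 85.1144 80.6542
tree:
2.2510
3.6806 0.9238
5.8414 1.6763 0.2237
8.9300 2.9801 0.4636 0.0000
13.0158 5.1523 0.9609 0.0000 0.0000
17.2422 8.5556 1.9916 0.0000 0.0000 0.0000
21.2472 13.0158 4.1279 0.0000 0.0000 0.0000 0.0000
25.0423 17.2422 8.5556 0.0000 0.0000 0.0000 0.0000 0.0000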